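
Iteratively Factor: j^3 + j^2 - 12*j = (j - 3)*(j^2 + 4*j) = j*(j - 3)*(j + 4)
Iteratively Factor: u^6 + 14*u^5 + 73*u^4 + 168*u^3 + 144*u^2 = (u)*(u^5 + 14*u^4 + 73*u^3 + 168*u^2 + 144*u) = u*(u + 4)*(u^4 + 10*u^3 + 33*u^2 + 36*u) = u*(u + 4)^2*(u^3 + 6*u^2 + 9*u) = u^2*(u + 4)^2*(u^2 + 6*u + 9) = u^2*(u + 3)*(u + 4)^2*(u + 3)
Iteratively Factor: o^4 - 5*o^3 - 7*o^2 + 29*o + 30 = (o + 1)*(o^3 - 6*o^2 - o + 30) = (o + 1)*(o + 2)*(o^2 - 8*o + 15) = (o - 3)*(o + 1)*(o + 2)*(o - 5)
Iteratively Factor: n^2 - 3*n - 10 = (n - 5)*(n + 2)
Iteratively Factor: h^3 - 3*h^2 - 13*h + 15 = (h + 3)*(h^2 - 6*h + 5) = (h - 1)*(h + 3)*(h - 5)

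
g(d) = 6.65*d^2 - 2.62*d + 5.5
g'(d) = 13.3*d - 2.62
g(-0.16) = 6.09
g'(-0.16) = -4.75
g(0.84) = 7.99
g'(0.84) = 8.55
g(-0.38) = 7.46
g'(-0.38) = -7.67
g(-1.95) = 35.90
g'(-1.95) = -28.56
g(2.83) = 51.34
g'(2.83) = 35.02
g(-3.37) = 89.85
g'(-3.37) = -47.44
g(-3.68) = 105.20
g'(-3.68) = -51.56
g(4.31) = 117.74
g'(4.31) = 54.70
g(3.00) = 57.49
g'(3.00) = 37.28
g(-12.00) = 994.54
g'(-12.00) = -162.22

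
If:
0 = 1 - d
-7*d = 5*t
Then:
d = 1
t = -7/5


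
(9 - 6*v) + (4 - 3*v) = 13 - 9*v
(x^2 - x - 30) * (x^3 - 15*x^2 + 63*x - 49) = x^5 - 16*x^4 + 48*x^3 + 338*x^2 - 1841*x + 1470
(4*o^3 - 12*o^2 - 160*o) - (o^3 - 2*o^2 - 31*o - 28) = 3*o^3 - 10*o^2 - 129*o + 28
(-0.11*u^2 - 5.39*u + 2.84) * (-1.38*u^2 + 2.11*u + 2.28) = 0.1518*u^4 + 7.2061*u^3 - 15.5429*u^2 - 6.2968*u + 6.4752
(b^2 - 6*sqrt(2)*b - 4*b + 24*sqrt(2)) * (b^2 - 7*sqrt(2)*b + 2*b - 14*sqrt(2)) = b^4 - 13*sqrt(2)*b^3 - 2*b^3 + 26*sqrt(2)*b^2 + 76*b^2 - 168*b + 104*sqrt(2)*b - 672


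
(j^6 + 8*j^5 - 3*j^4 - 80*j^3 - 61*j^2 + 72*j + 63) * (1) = j^6 + 8*j^5 - 3*j^4 - 80*j^3 - 61*j^2 + 72*j + 63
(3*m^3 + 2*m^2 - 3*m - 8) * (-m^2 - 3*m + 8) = -3*m^5 - 11*m^4 + 21*m^3 + 33*m^2 - 64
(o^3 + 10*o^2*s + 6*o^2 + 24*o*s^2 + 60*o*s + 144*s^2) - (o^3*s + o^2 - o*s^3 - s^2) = -o^3*s + o^3 + 10*o^2*s + 5*o^2 + o*s^3 + 24*o*s^2 + 60*o*s + 145*s^2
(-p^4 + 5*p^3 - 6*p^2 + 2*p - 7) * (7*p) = -7*p^5 + 35*p^4 - 42*p^3 + 14*p^2 - 49*p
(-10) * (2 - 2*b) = 20*b - 20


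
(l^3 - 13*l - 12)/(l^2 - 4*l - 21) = (l^2 - 3*l - 4)/(l - 7)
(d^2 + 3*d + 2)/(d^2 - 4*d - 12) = (d + 1)/(d - 6)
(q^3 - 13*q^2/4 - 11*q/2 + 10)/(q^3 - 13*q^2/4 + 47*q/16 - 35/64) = 16*(q^2 - 2*q - 8)/(16*q^2 - 32*q + 7)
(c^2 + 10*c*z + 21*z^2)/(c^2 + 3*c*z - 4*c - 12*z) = (c + 7*z)/(c - 4)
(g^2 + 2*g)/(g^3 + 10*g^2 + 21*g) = (g + 2)/(g^2 + 10*g + 21)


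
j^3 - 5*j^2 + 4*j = j*(j - 4)*(j - 1)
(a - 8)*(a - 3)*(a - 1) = a^3 - 12*a^2 + 35*a - 24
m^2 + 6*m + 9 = (m + 3)^2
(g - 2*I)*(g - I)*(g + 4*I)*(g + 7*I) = g^4 + 8*I*g^3 + 3*g^2 + 62*I*g + 56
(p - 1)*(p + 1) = p^2 - 1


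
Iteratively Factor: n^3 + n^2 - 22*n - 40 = (n - 5)*(n^2 + 6*n + 8) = (n - 5)*(n + 2)*(n + 4)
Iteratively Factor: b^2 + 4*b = (b + 4)*(b)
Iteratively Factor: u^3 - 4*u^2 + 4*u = (u - 2)*(u^2 - 2*u) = u*(u - 2)*(u - 2)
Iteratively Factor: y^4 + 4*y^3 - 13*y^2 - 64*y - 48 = (y + 3)*(y^3 + y^2 - 16*y - 16) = (y + 1)*(y + 3)*(y^2 - 16) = (y + 1)*(y + 3)*(y + 4)*(y - 4)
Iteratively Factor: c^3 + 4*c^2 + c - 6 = (c + 2)*(c^2 + 2*c - 3) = (c - 1)*(c + 2)*(c + 3)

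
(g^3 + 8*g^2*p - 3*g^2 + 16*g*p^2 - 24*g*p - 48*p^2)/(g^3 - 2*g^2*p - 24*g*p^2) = (-g^2 - 4*g*p + 3*g + 12*p)/(g*(-g + 6*p))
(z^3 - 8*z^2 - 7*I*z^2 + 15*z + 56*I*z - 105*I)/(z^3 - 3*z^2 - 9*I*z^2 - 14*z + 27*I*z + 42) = (z - 5)/(z - 2*I)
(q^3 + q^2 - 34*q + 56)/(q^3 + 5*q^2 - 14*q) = (q - 4)/q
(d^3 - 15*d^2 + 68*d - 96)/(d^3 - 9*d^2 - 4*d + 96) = (d - 3)/(d + 3)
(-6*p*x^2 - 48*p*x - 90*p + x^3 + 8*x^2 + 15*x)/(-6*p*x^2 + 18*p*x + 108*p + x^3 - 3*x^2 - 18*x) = (x + 5)/(x - 6)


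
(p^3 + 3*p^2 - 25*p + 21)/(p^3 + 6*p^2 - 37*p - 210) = (p^2 - 4*p + 3)/(p^2 - p - 30)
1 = 1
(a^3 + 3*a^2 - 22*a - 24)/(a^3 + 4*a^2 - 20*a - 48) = (a + 1)/(a + 2)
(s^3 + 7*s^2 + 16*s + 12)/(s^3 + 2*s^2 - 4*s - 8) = (s + 3)/(s - 2)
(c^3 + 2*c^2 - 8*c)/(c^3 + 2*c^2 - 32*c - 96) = c*(c - 2)/(c^2 - 2*c - 24)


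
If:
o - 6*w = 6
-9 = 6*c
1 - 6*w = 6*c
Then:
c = -3/2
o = 16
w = 5/3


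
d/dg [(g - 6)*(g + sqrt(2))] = 2*g - 6 + sqrt(2)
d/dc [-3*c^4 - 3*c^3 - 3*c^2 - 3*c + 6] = -12*c^3 - 9*c^2 - 6*c - 3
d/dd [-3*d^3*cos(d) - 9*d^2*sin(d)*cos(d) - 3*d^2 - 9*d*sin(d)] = 3*d^3*sin(d) - 9*d^2*cos(d) - 9*d^2*cos(2*d) - 9*d*sin(2*d) - 9*d*cos(d) - 6*d - 9*sin(d)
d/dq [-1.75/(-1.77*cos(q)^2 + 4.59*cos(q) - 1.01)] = (6.195*cos(q) - 8.0325)*sin(q)/(1.77*cos(q)^2 - 4.59*cos(q) + 1.01)^2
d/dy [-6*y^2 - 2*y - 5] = -12*y - 2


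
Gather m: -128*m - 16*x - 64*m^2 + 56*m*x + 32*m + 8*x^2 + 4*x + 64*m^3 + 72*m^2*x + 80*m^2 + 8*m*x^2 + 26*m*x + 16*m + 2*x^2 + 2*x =64*m^3 + m^2*(72*x + 16) + m*(8*x^2 + 82*x - 80) + 10*x^2 - 10*x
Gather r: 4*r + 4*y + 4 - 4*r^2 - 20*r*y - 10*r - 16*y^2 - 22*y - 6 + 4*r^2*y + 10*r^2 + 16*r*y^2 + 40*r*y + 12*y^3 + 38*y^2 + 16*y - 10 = r^2*(4*y + 6) + r*(16*y^2 + 20*y - 6) + 12*y^3 + 22*y^2 - 2*y - 12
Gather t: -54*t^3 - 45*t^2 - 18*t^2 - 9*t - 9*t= -54*t^3 - 63*t^2 - 18*t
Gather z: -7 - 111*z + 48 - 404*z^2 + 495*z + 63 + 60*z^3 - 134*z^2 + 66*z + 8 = 60*z^3 - 538*z^2 + 450*z + 112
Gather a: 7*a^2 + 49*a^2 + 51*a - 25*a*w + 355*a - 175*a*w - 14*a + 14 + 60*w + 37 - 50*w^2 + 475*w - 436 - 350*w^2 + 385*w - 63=56*a^2 + a*(392 - 200*w) - 400*w^2 + 920*w - 448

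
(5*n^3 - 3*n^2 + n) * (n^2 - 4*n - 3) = 5*n^5 - 23*n^4 - 2*n^3 + 5*n^2 - 3*n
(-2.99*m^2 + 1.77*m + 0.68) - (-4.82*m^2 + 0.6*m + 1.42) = 1.83*m^2 + 1.17*m - 0.74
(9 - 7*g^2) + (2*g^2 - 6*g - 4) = -5*g^2 - 6*g + 5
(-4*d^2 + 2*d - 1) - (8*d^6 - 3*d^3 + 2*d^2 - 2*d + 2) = -8*d^6 + 3*d^3 - 6*d^2 + 4*d - 3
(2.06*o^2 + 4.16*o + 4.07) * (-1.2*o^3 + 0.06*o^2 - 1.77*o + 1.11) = -2.472*o^5 - 4.8684*o^4 - 8.2806*o^3 - 4.8324*o^2 - 2.5863*o + 4.5177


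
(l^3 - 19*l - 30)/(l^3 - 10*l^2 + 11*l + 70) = (l + 3)/(l - 7)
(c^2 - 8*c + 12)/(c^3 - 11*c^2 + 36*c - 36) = 1/(c - 3)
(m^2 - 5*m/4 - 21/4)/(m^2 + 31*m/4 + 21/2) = (m - 3)/(m + 6)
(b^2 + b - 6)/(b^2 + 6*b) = (b^2 + b - 6)/(b*(b + 6))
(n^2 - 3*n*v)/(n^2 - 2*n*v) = (n - 3*v)/(n - 2*v)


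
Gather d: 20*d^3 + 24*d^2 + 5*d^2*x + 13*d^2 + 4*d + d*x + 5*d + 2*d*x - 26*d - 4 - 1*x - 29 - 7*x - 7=20*d^3 + d^2*(5*x + 37) + d*(3*x - 17) - 8*x - 40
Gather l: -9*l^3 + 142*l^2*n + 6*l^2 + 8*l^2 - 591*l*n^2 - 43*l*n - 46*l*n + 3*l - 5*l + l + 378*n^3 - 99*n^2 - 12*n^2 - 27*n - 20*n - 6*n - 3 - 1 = -9*l^3 + l^2*(142*n + 14) + l*(-591*n^2 - 89*n - 1) + 378*n^3 - 111*n^2 - 53*n - 4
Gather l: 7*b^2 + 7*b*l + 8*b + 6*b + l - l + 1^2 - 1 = 7*b^2 + 7*b*l + 14*b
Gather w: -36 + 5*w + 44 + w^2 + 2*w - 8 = w^2 + 7*w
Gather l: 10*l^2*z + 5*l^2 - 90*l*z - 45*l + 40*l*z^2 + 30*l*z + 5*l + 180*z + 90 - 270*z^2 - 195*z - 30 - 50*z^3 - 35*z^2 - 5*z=l^2*(10*z + 5) + l*(40*z^2 - 60*z - 40) - 50*z^3 - 305*z^2 - 20*z + 60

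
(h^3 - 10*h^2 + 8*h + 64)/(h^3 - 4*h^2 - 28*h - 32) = (h - 4)/(h + 2)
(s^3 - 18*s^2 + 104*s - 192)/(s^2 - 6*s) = s - 12 + 32/s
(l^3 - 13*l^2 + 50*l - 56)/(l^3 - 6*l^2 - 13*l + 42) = (l - 4)/(l + 3)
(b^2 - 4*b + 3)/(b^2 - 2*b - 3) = (b - 1)/(b + 1)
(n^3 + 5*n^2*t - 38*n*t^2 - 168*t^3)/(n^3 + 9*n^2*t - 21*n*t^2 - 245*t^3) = (-n^2 + 2*n*t + 24*t^2)/(-n^2 - 2*n*t + 35*t^2)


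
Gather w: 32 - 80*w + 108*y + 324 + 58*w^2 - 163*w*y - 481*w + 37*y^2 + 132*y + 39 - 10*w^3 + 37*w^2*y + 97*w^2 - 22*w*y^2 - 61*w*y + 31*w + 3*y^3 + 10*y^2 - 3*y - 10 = -10*w^3 + w^2*(37*y + 155) + w*(-22*y^2 - 224*y - 530) + 3*y^3 + 47*y^2 + 237*y + 385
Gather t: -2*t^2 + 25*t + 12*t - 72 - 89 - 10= -2*t^2 + 37*t - 171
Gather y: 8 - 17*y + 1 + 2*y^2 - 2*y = 2*y^2 - 19*y + 9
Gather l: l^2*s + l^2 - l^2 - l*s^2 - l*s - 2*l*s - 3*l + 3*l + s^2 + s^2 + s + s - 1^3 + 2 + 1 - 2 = l^2*s + l*(-s^2 - 3*s) + 2*s^2 + 2*s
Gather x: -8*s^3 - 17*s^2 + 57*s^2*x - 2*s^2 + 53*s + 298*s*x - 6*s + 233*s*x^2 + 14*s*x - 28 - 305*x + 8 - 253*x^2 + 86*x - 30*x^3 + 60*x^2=-8*s^3 - 19*s^2 + 47*s - 30*x^3 + x^2*(233*s - 193) + x*(57*s^2 + 312*s - 219) - 20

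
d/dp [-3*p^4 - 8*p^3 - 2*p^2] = 4*p*(-3*p^2 - 6*p - 1)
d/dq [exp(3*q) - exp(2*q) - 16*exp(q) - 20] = (3*exp(2*q) - 2*exp(q) - 16)*exp(q)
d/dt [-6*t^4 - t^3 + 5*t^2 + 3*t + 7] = -24*t^3 - 3*t^2 + 10*t + 3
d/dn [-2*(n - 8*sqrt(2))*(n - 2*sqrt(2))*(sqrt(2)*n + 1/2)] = -6*sqrt(2)*n^2 + 78*n - 54*sqrt(2)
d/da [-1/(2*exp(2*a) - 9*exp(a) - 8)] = (4*exp(a) - 9)*exp(a)/(-2*exp(2*a) + 9*exp(a) + 8)^2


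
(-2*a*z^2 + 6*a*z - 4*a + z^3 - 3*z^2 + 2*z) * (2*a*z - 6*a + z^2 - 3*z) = -4*a^2*z^3 + 24*a^2*z^2 - 44*a^2*z + 24*a^2 + z^5 - 6*z^4 + 11*z^3 - 6*z^2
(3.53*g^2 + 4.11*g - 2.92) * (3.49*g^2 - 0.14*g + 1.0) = 12.3197*g^4 + 13.8497*g^3 - 7.2362*g^2 + 4.5188*g - 2.92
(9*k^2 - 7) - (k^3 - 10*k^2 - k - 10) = -k^3 + 19*k^2 + k + 3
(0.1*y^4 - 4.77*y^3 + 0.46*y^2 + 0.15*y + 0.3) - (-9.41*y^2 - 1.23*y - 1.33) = 0.1*y^4 - 4.77*y^3 + 9.87*y^2 + 1.38*y + 1.63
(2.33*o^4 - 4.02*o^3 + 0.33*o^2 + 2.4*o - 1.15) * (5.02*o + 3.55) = 11.6966*o^5 - 11.9089*o^4 - 12.6144*o^3 + 13.2195*o^2 + 2.747*o - 4.0825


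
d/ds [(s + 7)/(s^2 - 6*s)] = (-s^2 - 14*s + 42)/(s^2*(s^2 - 12*s + 36))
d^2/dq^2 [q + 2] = 0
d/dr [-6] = 0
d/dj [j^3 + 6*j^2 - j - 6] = 3*j^2 + 12*j - 1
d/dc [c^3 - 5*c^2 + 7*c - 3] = 3*c^2 - 10*c + 7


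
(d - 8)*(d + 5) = d^2 - 3*d - 40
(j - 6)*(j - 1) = j^2 - 7*j + 6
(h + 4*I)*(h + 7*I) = h^2 + 11*I*h - 28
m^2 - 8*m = m*(m - 8)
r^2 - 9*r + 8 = (r - 8)*(r - 1)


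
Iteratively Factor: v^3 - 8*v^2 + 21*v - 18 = (v - 2)*(v^2 - 6*v + 9) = (v - 3)*(v - 2)*(v - 3)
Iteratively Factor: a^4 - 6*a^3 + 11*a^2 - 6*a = (a)*(a^3 - 6*a^2 + 11*a - 6) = a*(a - 2)*(a^2 - 4*a + 3) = a*(a - 2)*(a - 1)*(a - 3)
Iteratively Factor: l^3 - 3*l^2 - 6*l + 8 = (l - 4)*(l^2 + l - 2) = (l - 4)*(l + 2)*(l - 1)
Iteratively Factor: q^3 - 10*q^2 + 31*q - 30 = (q - 5)*(q^2 - 5*q + 6) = (q - 5)*(q - 2)*(q - 3)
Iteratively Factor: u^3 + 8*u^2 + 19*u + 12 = (u + 3)*(u^2 + 5*u + 4) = (u + 1)*(u + 3)*(u + 4)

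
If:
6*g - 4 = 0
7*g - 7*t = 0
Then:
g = 2/3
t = 2/3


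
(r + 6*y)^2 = r^2 + 12*r*y + 36*y^2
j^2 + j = j*(j + 1)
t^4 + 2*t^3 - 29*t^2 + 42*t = t*(t - 3)*(t - 2)*(t + 7)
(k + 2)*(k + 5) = k^2 + 7*k + 10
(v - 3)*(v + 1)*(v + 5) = v^3 + 3*v^2 - 13*v - 15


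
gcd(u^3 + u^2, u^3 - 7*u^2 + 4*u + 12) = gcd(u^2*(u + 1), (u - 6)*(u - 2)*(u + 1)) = u + 1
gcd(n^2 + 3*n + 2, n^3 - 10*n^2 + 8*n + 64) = n + 2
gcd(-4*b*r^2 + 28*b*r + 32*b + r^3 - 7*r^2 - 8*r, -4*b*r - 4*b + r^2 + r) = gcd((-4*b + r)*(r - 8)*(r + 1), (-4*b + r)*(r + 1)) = -4*b*r - 4*b + r^2 + r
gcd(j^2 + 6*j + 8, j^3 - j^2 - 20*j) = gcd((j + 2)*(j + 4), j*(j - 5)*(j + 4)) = j + 4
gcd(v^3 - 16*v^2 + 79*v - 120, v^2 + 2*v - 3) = 1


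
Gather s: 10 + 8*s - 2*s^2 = -2*s^2 + 8*s + 10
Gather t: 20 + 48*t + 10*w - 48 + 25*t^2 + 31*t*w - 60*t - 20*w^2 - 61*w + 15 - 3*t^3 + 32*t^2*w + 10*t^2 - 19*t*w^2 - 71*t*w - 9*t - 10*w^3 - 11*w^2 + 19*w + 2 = -3*t^3 + t^2*(32*w + 35) + t*(-19*w^2 - 40*w - 21) - 10*w^3 - 31*w^2 - 32*w - 11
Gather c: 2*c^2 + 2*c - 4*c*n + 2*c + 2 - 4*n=2*c^2 + c*(4 - 4*n) - 4*n + 2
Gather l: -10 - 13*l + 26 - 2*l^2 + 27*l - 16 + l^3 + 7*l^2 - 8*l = l^3 + 5*l^2 + 6*l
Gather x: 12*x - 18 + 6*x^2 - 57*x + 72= 6*x^2 - 45*x + 54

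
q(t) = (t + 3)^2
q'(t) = 2*t + 6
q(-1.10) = 3.61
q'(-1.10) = 3.80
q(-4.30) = 1.69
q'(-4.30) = -2.60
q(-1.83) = 1.37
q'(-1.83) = 2.34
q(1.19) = 17.56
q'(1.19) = 8.38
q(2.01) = 25.10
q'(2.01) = 10.02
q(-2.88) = 0.01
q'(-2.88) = 0.24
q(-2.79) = 0.04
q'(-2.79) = 0.42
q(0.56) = 12.67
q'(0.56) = 7.12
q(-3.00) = 0.00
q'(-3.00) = 0.00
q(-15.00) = 144.00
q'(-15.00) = -24.00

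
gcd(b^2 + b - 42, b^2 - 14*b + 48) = b - 6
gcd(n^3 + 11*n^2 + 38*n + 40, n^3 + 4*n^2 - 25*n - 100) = n^2 + 9*n + 20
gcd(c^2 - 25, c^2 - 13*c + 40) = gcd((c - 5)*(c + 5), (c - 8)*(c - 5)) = c - 5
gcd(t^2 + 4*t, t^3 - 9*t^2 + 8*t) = t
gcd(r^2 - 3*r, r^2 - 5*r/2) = r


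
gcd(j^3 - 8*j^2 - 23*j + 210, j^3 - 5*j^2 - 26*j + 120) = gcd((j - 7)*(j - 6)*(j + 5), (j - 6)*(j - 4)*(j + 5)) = j^2 - j - 30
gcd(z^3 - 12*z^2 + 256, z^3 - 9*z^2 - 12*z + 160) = z^2 - 4*z - 32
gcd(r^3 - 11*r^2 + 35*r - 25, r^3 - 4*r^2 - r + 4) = r - 1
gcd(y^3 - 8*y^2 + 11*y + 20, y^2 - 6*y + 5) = y - 5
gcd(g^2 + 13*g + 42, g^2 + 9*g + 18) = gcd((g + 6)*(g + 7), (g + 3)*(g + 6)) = g + 6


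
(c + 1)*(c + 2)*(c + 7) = c^3 + 10*c^2 + 23*c + 14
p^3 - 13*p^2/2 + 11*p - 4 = (p - 4)*(p - 2)*(p - 1/2)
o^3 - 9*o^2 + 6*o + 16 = (o - 8)*(o - 2)*(o + 1)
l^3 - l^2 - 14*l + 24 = (l - 3)*(l - 2)*(l + 4)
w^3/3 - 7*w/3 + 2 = (w/3 + 1)*(w - 2)*(w - 1)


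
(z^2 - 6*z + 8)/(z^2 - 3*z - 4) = (z - 2)/(z + 1)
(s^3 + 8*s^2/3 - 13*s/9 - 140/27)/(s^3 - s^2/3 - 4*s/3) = (s^2 + 4*s + 35/9)/(s*(s + 1))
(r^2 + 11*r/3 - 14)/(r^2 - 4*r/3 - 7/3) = (r + 6)/(r + 1)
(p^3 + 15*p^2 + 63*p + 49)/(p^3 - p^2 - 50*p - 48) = (p^2 + 14*p + 49)/(p^2 - 2*p - 48)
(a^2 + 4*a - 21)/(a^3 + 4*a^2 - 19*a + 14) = (a - 3)/(a^2 - 3*a + 2)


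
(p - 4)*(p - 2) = p^2 - 6*p + 8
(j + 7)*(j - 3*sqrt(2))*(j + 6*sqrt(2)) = j^3 + 3*sqrt(2)*j^2 + 7*j^2 - 36*j + 21*sqrt(2)*j - 252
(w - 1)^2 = w^2 - 2*w + 1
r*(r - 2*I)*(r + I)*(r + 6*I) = r^4 + 5*I*r^3 + 8*r^2 + 12*I*r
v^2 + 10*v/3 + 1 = (v + 1/3)*(v + 3)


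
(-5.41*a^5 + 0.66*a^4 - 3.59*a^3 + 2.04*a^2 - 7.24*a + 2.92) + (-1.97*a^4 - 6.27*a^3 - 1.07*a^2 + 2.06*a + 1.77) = -5.41*a^5 - 1.31*a^4 - 9.86*a^3 + 0.97*a^2 - 5.18*a + 4.69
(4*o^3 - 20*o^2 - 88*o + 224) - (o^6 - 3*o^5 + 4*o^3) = -o^6 + 3*o^5 - 20*o^2 - 88*o + 224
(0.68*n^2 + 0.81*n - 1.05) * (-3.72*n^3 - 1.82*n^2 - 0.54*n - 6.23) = -2.5296*n^5 - 4.2508*n^4 + 2.0646*n^3 - 2.7628*n^2 - 4.4793*n + 6.5415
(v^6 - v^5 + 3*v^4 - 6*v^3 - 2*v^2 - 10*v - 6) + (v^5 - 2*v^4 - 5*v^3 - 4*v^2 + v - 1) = v^6 + v^4 - 11*v^3 - 6*v^2 - 9*v - 7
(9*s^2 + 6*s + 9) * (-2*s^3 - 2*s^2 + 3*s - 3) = -18*s^5 - 30*s^4 - 3*s^3 - 27*s^2 + 9*s - 27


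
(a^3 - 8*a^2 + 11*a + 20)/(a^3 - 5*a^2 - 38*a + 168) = (a^2 - 4*a - 5)/(a^2 - a - 42)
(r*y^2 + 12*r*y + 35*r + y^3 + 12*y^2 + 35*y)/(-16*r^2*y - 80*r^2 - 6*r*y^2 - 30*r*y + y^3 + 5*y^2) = (r*y + 7*r + y^2 + 7*y)/(-16*r^2 - 6*r*y + y^2)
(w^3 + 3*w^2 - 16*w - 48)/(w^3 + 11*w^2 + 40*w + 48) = (w - 4)/(w + 4)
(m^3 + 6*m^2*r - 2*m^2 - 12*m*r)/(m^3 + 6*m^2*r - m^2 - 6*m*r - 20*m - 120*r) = m*(m - 2)/(m^2 - m - 20)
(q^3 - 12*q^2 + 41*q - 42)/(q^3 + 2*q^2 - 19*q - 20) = (q^3 - 12*q^2 + 41*q - 42)/(q^3 + 2*q^2 - 19*q - 20)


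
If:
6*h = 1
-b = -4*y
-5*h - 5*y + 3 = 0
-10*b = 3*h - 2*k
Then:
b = 26/15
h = 1/6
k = 107/12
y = 13/30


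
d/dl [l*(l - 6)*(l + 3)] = 3*l^2 - 6*l - 18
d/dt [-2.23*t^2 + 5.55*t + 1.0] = 5.55 - 4.46*t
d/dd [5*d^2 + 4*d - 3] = 10*d + 4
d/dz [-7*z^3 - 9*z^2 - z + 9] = -21*z^2 - 18*z - 1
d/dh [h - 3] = 1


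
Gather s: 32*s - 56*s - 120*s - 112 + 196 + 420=504 - 144*s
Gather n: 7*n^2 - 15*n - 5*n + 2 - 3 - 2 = 7*n^2 - 20*n - 3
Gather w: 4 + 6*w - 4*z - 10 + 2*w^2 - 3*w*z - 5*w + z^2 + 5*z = 2*w^2 + w*(1 - 3*z) + z^2 + z - 6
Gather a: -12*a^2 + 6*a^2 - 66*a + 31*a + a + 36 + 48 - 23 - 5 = -6*a^2 - 34*a + 56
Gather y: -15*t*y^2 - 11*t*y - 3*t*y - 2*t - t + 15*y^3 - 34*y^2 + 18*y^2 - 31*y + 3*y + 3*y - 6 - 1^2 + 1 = -3*t + 15*y^3 + y^2*(-15*t - 16) + y*(-14*t - 25) - 6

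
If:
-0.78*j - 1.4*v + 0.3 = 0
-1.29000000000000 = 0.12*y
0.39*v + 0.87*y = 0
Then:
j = -42.66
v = 23.98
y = -10.75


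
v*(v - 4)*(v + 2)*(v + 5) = v^4 + 3*v^3 - 18*v^2 - 40*v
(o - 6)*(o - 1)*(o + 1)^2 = o^4 - 5*o^3 - 7*o^2 + 5*o + 6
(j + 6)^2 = j^2 + 12*j + 36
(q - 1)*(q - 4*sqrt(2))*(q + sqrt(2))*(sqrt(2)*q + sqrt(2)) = sqrt(2)*q^4 - 6*q^3 - 9*sqrt(2)*q^2 + 6*q + 8*sqrt(2)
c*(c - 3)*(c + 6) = c^3 + 3*c^2 - 18*c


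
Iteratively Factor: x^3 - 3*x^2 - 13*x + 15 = (x - 1)*(x^2 - 2*x - 15) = (x - 5)*(x - 1)*(x + 3)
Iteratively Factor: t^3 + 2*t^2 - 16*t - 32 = (t + 4)*(t^2 - 2*t - 8) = (t + 2)*(t + 4)*(t - 4)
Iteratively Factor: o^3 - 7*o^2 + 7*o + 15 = (o + 1)*(o^2 - 8*o + 15) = (o - 5)*(o + 1)*(o - 3)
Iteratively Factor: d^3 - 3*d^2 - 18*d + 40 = (d - 2)*(d^2 - d - 20) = (d - 5)*(d - 2)*(d + 4)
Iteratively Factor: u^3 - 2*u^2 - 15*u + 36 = (u - 3)*(u^2 + u - 12) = (u - 3)^2*(u + 4)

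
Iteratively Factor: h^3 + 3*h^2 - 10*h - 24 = (h + 2)*(h^2 + h - 12) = (h + 2)*(h + 4)*(h - 3)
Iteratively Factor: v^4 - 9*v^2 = (v + 3)*(v^3 - 3*v^2) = v*(v + 3)*(v^2 - 3*v) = v*(v - 3)*(v + 3)*(v)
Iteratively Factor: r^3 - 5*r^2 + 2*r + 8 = (r + 1)*(r^2 - 6*r + 8) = (r - 4)*(r + 1)*(r - 2)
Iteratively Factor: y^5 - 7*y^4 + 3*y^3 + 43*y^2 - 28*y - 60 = (y - 2)*(y^4 - 5*y^3 - 7*y^2 + 29*y + 30) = (y - 2)*(y + 1)*(y^3 - 6*y^2 - y + 30) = (y - 2)*(y + 1)*(y + 2)*(y^2 - 8*y + 15) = (y - 5)*(y - 2)*(y + 1)*(y + 2)*(y - 3)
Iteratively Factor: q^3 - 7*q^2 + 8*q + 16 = (q - 4)*(q^2 - 3*q - 4) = (q - 4)*(q + 1)*(q - 4)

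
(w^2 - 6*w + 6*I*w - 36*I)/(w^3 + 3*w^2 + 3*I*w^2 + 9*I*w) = (w^2 + 6*w*(-1 + I) - 36*I)/(w*(w^2 + 3*w*(1 + I) + 9*I))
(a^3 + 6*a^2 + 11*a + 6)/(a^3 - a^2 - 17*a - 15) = (a + 2)/(a - 5)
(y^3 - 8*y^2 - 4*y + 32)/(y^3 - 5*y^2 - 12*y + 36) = (y^2 - 6*y - 16)/(y^2 - 3*y - 18)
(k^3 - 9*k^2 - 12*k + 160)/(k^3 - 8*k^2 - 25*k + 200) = (k + 4)/(k + 5)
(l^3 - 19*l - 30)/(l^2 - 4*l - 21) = (l^2 - 3*l - 10)/(l - 7)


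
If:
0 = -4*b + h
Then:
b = h/4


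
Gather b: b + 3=b + 3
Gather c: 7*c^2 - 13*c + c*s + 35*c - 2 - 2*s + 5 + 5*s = 7*c^2 + c*(s + 22) + 3*s + 3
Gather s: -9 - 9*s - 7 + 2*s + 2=-7*s - 14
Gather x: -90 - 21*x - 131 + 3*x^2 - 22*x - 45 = 3*x^2 - 43*x - 266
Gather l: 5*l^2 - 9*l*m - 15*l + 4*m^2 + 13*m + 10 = 5*l^2 + l*(-9*m - 15) + 4*m^2 + 13*m + 10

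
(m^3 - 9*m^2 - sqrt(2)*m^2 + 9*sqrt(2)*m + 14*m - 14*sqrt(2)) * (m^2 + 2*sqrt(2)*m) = m^5 - 9*m^4 + sqrt(2)*m^4 - 9*sqrt(2)*m^3 + 10*m^3 + 14*sqrt(2)*m^2 + 36*m^2 - 56*m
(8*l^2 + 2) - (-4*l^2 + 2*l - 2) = 12*l^2 - 2*l + 4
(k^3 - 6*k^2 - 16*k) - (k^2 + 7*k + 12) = k^3 - 7*k^2 - 23*k - 12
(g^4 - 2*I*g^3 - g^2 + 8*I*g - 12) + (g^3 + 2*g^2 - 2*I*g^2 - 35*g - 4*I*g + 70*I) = g^4 + g^3 - 2*I*g^3 + g^2 - 2*I*g^2 - 35*g + 4*I*g - 12 + 70*I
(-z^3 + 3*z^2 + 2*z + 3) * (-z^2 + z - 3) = z^5 - 4*z^4 + 4*z^3 - 10*z^2 - 3*z - 9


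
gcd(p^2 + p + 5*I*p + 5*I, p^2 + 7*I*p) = 1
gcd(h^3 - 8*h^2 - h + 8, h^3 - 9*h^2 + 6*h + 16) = h^2 - 7*h - 8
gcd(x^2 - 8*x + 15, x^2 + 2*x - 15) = x - 3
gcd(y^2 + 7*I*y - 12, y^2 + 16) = y + 4*I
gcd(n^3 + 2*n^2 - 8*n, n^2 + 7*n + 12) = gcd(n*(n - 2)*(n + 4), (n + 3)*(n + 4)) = n + 4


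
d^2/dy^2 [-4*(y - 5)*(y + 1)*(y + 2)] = 16 - 24*y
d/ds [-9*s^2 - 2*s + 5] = -18*s - 2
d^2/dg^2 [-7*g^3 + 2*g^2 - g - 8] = 4 - 42*g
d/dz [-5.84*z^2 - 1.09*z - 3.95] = -11.68*z - 1.09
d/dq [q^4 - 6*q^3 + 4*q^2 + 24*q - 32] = 4*q^3 - 18*q^2 + 8*q + 24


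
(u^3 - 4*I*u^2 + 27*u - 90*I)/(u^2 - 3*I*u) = u - I + 30/u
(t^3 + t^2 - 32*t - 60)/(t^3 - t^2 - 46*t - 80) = (t - 6)/(t - 8)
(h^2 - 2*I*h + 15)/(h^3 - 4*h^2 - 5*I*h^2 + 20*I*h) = (h + 3*I)/(h*(h - 4))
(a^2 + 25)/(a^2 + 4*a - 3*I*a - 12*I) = (a^2 + 25)/(a^2 + a*(4 - 3*I) - 12*I)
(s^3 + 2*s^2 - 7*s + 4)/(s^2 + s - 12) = (s^2 - 2*s + 1)/(s - 3)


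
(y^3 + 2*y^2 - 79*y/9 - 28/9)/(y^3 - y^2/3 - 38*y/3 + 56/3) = (y + 1/3)/(y - 2)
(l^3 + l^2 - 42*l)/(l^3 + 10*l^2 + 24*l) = (l^2 + l - 42)/(l^2 + 10*l + 24)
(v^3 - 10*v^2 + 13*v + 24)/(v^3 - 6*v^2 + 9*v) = (v^2 - 7*v - 8)/(v*(v - 3))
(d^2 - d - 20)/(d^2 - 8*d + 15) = (d + 4)/(d - 3)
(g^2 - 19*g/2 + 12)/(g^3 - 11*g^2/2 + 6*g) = (g - 8)/(g*(g - 4))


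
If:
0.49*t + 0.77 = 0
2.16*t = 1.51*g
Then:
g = -2.25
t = -1.57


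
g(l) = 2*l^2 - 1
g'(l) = 4*l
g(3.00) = 17.00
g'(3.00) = 12.00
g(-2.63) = 12.83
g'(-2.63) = -10.52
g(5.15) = 52.04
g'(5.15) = 20.60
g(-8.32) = 137.44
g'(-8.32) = -33.28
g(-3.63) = 25.35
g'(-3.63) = -14.52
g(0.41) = -0.66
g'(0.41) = 1.64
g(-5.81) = 66.51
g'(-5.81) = -23.24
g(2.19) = 8.59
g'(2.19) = 8.76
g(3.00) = 17.00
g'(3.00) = 12.00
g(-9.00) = 161.00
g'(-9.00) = -36.00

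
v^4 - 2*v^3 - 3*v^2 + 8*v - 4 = (v - 2)*(v - 1)^2*(v + 2)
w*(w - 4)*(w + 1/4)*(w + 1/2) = w^4 - 13*w^3/4 - 23*w^2/8 - w/2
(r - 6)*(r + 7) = r^2 + r - 42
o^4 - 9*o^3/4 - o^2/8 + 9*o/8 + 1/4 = (o - 2)*(o - 1)*(o + 1/4)*(o + 1/2)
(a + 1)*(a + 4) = a^2 + 5*a + 4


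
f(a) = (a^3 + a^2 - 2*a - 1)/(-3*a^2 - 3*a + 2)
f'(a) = (6*a + 3)*(a^3 + a^2 - 2*a - 1)/(-3*a^2 - 3*a + 2)^2 + (3*a^2 + 2*a - 2)/(-3*a^2 - 3*a + 2)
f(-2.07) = 0.31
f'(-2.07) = -0.81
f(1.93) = -0.40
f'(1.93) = -0.48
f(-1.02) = 0.53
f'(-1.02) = -1.32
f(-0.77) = 0.27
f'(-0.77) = -0.87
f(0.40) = -4.92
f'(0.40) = -85.36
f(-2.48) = 0.57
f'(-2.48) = -0.52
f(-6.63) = 2.14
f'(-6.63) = -0.35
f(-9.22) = 3.02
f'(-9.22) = -0.34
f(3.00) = -0.85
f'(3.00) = -0.38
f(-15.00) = 4.97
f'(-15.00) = -0.34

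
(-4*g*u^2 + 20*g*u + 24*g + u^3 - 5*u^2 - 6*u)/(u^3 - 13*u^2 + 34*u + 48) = (-4*g + u)/(u - 8)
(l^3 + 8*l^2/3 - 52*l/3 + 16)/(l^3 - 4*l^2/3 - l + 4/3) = (l^2 + 4*l - 12)/(l^2 - 1)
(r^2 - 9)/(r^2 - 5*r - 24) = (r - 3)/(r - 8)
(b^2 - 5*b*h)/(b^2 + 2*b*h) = (b - 5*h)/(b + 2*h)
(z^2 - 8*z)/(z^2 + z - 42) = z*(z - 8)/(z^2 + z - 42)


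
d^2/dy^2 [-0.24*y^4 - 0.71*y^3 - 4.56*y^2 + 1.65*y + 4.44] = -2.88*y^2 - 4.26*y - 9.12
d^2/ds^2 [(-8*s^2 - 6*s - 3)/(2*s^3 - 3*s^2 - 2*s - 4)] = 2*(-32*s^6 - 72*s^5 - 60*s^4 - 334*s^3 - 45*s^2 + 90*s - 56)/(8*s^9 - 36*s^8 + 30*s^7 - 3*s^6 + 114*s^5 - 48*s^4 - 56*s^3 - 192*s^2 - 96*s - 64)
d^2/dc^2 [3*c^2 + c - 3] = 6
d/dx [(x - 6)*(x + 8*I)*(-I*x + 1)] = -3*I*x^2 + x*(18 + 12*I) - 54 + 8*I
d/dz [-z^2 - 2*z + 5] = -2*z - 2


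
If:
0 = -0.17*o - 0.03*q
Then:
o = -0.176470588235294*q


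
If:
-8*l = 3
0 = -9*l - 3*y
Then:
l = -3/8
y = 9/8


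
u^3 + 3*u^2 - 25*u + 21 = (u - 3)*(u - 1)*(u + 7)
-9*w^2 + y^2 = (-3*w + y)*(3*w + y)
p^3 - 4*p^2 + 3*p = p*(p - 3)*(p - 1)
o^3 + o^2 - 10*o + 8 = (o - 2)*(o - 1)*(o + 4)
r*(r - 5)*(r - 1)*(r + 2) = r^4 - 4*r^3 - 7*r^2 + 10*r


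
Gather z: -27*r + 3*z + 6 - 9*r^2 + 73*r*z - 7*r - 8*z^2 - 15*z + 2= -9*r^2 - 34*r - 8*z^2 + z*(73*r - 12) + 8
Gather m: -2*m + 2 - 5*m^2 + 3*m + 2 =-5*m^2 + m + 4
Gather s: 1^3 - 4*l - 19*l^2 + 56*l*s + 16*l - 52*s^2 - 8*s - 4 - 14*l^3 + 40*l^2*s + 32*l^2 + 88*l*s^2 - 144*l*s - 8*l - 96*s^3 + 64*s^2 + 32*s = -14*l^3 + 13*l^2 + 4*l - 96*s^3 + s^2*(88*l + 12) + s*(40*l^2 - 88*l + 24) - 3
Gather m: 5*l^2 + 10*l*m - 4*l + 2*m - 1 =5*l^2 - 4*l + m*(10*l + 2) - 1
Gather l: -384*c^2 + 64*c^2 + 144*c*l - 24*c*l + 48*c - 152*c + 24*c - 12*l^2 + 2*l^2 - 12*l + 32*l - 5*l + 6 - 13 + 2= -320*c^2 - 80*c - 10*l^2 + l*(120*c + 15) - 5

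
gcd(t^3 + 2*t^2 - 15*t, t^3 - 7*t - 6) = t - 3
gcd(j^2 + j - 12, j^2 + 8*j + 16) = j + 4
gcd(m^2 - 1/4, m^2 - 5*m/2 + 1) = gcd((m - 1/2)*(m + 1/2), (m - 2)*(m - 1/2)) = m - 1/2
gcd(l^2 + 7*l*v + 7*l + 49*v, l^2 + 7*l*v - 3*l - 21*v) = l + 7*v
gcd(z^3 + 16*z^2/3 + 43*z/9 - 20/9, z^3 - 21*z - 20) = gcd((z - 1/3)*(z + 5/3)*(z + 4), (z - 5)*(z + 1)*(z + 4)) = z + 4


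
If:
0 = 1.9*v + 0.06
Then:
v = -0.03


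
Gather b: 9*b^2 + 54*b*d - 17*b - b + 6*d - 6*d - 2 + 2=9*b^2 + b*(54*d - 18)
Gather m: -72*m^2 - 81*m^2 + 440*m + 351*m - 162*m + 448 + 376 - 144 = -153*m^2 + 629*m + 680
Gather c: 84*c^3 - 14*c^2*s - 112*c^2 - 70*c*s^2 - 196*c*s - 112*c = 84*c^3 + c^2*(-14*s - 112) + c*(-70*s^2 - 196*s - 112)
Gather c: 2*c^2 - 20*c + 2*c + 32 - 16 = 2*c^2 - 18*c + 16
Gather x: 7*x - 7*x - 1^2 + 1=0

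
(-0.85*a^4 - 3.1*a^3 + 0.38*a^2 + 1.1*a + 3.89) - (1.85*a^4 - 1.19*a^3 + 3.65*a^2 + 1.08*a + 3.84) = -2.7*a^4 - 1.91*a^3 - 3.27*a^2 + 0.02*a + 0.0500000000000003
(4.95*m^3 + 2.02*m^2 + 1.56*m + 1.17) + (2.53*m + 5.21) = 4.95*m^3 + 2.02*m^2 + 4.09*m + 6.38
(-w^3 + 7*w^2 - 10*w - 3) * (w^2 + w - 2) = -w^5 + 6*w^4 - w^3 - 27*w^2 + 17*w + 6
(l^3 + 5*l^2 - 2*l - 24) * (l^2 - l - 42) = l^5 + 4*l^4 - 49*l^3 - 232*l^2 + 108*l + 1008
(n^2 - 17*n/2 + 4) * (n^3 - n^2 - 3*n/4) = n^5 - 19*n^4/2 + 47*n^3/4 + 19*n^2/8 - 3*n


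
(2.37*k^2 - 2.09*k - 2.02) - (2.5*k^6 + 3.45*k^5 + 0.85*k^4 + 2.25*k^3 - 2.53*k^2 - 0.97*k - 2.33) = -2.5*k^6 - 3.45*k^5 - 0.85*k^4 - 2.25*k^3 + 4.9*k^2 - 1.12*k + 0.31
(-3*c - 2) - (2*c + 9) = -5*c - 11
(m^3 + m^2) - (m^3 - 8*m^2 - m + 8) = 9*m^2 + m - 8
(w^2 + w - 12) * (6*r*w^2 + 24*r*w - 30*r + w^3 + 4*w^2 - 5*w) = 6*r*w^4 + 30*r*w^3 - 78*r*w^2 - 318*r*w + 360*r + w^5 + 5*w^4 - 13*w^3 - 53*w^2 + 60*w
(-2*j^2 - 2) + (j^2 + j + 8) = -j^2 + j + 6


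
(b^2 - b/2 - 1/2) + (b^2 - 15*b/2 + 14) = 2*b^2 - 8*b + 27/2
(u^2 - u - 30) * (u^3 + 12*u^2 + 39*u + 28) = u^5 + 11*u^4 - 3*u^3 - 371*u^2 - 1198*u - 840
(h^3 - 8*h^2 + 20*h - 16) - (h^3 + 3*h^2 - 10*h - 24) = -11*h^2 + 30*h + 8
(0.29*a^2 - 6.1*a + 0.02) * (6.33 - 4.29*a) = -1.2441*a^3 + 28.0047*a^2 - 38.6988*a + 0.1266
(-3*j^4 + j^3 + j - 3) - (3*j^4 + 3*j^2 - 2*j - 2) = -6*j^4 + j^3 - 3*j^2 + 3*j - 1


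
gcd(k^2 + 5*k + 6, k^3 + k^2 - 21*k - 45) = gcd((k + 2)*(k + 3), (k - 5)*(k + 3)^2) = k + 3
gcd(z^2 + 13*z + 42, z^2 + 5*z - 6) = z + 6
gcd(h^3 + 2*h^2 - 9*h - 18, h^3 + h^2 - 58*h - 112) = h + 2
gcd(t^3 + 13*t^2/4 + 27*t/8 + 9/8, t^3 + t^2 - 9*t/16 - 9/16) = t^2 + 7*t/4 + 3/4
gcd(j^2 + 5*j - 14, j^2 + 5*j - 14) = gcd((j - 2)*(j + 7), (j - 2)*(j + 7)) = j^2 + 5*j - 14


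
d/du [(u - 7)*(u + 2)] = 2*u - 5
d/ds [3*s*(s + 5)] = 6*s + 15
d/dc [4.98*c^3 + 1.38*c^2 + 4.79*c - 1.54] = 14.94*c^2 + 2.76*c + 4.79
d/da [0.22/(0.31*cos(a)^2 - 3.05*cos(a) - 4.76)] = (0.1364*cos(a) - 0.671)*sin(a)/(-0.31*cos(a)^2 + 3.05*cos(a) + 4.76)^2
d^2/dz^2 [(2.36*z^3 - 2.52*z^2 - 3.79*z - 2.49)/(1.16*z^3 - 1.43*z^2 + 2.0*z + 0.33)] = (1.04771199999996*z^6 - 63.450144*z^5 + 21.752088*z^4 + 88.370002*z^3 - 45.59139*z^2 + 39.25845*z - 17.816118)/(1.560896*z^9 - 5.772624*z^8 + 15.189852*z^7 - 21.497663*z^6 + 22.904976*z^5 - 10.541949*z^4 + 2.716172*z^3 + 3.492819*z^2 + 0.6534*z + 0.035937)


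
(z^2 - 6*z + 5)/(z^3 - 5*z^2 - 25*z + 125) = (z - 1)/(z^2 - 25)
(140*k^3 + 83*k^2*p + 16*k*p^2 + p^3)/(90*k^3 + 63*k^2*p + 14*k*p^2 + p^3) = (28*k^2 + 11*k*p + p^2)/(18*k^2 + 9*k*p + p^2)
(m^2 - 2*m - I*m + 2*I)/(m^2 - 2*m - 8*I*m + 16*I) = (m - I)/(m - 8*I)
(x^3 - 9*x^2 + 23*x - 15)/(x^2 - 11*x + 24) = (x^2 - 6*x + 5)/(x - 8)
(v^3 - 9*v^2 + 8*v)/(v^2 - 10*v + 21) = v*(v^2 - 9*v + 8)/(v^2 - 10*v + 21)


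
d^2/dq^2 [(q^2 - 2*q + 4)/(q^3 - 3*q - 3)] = 2*(q^6 - 6*q^5 + 33*q^4 + 15*q^3 - 72*q^2 + 36*q + 63)/(q^9 - 9*q^7 - 9*q^6 + 27*q^5 + 54*q^4 - 81*q^2 - 81*q - 27)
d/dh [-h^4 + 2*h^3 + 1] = h^2*(6 - 4*h)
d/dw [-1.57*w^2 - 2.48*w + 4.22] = -3.14*w - 2.48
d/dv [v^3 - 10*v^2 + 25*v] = 3*v^2 - 20*v + 25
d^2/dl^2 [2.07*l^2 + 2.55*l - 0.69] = 4.14000000000000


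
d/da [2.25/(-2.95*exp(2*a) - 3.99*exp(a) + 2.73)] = (13.275*exp(a) + 8.9775)*exp(a)/(2.95*exp(2*a) + 3.99*exp(a) - 2.73)^2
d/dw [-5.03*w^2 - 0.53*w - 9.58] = -10.06*w - 0.53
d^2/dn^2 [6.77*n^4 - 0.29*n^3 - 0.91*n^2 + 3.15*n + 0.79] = 81.24*n^2 - 1.74*n - 1.82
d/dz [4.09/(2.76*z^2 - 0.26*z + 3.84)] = (1.0634 - 22.5768*z)/(2.76*z^2 - 0.26*z + 3.84)^2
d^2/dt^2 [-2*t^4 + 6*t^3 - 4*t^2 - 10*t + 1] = -24*t^2 + 36*t - 8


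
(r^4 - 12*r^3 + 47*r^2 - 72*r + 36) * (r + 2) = r^5 - 10*r^4 + 23*r^3 + 22*r^2 - 108*r + 72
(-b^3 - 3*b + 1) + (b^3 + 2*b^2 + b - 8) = 2*b^2 - 2*b - 7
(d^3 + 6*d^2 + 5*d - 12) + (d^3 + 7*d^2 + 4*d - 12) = 2*d^3 + 13*d^2 + 9*d - 24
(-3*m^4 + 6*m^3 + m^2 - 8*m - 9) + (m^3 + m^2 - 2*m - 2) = -3*m^4 + 7*m^3 + 2*m^2 - 10*m - 11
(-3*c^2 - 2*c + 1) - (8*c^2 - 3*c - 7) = -11*c^2 + c + 8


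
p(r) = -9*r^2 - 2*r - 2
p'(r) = -18*r - 2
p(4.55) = -197.42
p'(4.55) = -83.90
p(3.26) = -104.17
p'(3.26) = -60.68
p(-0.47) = -3.05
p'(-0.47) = 6.46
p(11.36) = -1186.17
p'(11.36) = -206.48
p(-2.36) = -47.41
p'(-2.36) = 40.48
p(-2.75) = -64.56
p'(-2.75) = 47.50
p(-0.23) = -2.02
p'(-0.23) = 2.14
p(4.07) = -159.22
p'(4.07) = -75.26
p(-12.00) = -1274.00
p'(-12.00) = 214.00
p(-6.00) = -314.00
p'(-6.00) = 106.00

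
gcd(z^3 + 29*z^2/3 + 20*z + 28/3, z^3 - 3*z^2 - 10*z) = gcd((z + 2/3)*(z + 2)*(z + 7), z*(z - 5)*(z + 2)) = z + 2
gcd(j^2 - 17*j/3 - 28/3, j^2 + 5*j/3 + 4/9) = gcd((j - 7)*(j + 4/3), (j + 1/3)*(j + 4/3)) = j + 4/3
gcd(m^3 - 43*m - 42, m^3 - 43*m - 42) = m^3 - 43*m - 42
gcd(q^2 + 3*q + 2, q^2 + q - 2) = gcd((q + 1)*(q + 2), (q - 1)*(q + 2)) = q + 2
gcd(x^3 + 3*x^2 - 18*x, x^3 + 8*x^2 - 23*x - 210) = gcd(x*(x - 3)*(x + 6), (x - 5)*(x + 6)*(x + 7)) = x + 6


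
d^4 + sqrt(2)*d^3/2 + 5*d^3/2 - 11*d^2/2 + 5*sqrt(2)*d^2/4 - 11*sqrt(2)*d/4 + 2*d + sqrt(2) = (d - 1)*(d - 1/2)*(d + 4)*(d + sqrt(2)/2)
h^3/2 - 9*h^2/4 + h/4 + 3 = (h/2 + 1/2)*(h - 4)*(h - 3/2)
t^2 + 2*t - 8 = (t - 2)*(t + 4)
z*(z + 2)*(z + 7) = z^3 + 9*z^2 + 14*z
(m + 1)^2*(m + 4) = m^3 + 6*m^2 + 9*m + 4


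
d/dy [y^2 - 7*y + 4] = 2*y - 7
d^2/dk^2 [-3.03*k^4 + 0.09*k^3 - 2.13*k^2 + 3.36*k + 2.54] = -36.36*k^2 + 0.54*k - 4.26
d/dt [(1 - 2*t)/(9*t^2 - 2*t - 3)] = 2*(9*t^2 - 9*t + 4)/(81*t^4 - 36*t^3 - 50*t^2 + 12*t + 9)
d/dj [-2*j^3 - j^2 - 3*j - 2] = -6*j^2 - 2*j - 3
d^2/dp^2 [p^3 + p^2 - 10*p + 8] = 6*p + 2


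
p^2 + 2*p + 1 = (p + 1)^2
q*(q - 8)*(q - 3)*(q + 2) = q^4 - 9*q^3 + 2*q^2 + 48*q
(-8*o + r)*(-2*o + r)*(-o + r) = -16*o^3 + 26*o^2*r - 11*o*r^2 + r^3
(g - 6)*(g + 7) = g^2 + g - 42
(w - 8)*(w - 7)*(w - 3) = w^3 - 18*w^2 + 101*w - 168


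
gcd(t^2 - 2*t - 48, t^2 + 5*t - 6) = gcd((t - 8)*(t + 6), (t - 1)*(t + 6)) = t + 6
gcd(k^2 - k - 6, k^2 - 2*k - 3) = k - 3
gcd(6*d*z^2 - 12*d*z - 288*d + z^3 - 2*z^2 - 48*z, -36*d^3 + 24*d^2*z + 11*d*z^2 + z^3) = 6*d + z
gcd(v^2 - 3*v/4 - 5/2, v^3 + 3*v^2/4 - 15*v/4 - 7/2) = v - 2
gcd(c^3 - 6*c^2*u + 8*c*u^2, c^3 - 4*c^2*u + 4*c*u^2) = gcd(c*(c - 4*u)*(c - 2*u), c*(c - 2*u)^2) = -c^2 + 2*c*u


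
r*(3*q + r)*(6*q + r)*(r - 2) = 18*q^2*r^2 - 36*q^2*r + 9*q*r^3 - 18*q*r^2 + r^4 - 2*r^3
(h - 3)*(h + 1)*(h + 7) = h^3 + 5*h^2 - 17*h - 21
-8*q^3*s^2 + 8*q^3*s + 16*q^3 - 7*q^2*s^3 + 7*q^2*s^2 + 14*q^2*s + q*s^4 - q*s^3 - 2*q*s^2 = (-8*q + s)*(q + s)*(s - 2)*(q*s + q)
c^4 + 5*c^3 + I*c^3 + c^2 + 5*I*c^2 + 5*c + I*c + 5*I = (c + 5)*(c - I)*(c + I)^2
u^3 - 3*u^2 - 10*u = u*(u - 5)*(u + 2)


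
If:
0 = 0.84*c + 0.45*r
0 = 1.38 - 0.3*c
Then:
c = 4.60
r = -8.59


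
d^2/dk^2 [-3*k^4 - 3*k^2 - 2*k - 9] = -36*k^2 - 6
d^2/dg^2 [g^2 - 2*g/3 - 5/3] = 2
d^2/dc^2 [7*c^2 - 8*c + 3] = 14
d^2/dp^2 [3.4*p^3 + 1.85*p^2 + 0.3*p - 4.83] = 20.4*p + 3.7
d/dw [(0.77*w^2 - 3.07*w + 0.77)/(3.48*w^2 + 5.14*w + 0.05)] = (14.6414*w^2 - 5.2822*w - 4.1113)/(12.1104*w^4 + 35.7744*w^3 + 26.7676*w^2 + 0.514*w + 0.0025)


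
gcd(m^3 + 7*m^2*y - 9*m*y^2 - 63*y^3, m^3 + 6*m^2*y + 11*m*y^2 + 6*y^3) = m + 3*y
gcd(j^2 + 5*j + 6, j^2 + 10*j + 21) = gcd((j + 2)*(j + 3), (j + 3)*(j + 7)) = j + 3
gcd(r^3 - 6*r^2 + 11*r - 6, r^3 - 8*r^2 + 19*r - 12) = r^2 - 4*r + 3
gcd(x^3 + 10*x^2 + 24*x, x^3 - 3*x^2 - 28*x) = x^2 + 4*x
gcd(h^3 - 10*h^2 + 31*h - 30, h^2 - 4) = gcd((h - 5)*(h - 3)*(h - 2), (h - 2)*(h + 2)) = h - 2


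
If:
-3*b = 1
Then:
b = -1/3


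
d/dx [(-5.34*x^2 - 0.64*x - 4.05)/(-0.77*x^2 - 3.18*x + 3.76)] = (16.4884*x^2 - 46.3938*x - 15.2854)/(0.5929*x^4 + 4.8972*x^3 + 4.322*x^2 - 23.9136*x + 14.1376)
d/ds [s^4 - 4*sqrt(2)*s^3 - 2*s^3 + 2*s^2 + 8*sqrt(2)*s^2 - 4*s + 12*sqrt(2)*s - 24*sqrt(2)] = 4*s^3 - 12*sqrt(2)*s^2 - 6*s^2 + 4*s + 16*sqrt(2)*s - 4 + 12*sqrt(2)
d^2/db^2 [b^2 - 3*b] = 2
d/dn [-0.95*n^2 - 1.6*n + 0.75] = -1.9*n - 1.6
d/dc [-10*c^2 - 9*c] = -20*c - 9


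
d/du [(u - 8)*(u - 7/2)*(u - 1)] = 3*u^2 - 25*u + 79/2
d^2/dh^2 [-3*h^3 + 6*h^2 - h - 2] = 12 - 18*h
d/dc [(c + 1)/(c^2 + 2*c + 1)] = -1/(c^2 + 2*c + 1)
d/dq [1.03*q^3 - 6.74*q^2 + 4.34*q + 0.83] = 3.09*q^2 - 13.48*q + 4.34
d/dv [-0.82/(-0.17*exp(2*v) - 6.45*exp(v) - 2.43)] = (-0.2788*exp(v) - 5.289)*exp(v)/(0.17*exp(2*v) + 6.45*exp(v) + 2.43)^2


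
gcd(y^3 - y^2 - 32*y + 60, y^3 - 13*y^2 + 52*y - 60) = y^2 - 7*y + 10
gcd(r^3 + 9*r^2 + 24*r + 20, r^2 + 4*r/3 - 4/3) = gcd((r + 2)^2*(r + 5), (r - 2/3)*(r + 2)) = r + 2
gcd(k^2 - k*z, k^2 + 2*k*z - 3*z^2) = -k + z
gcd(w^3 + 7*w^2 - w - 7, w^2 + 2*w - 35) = w + 7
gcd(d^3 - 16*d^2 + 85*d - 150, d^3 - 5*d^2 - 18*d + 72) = d - 6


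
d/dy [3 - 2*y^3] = -6*y^2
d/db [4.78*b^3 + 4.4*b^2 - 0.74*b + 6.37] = 14.34*b^2 + 8.8*b - 0.74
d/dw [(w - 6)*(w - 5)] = 2*w - 11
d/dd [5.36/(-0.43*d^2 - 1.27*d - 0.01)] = (4.6096*d + 6.8072)/(0.43*d^2 + 1.27*d + 0.01)^2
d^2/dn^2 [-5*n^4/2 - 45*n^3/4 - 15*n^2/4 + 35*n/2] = -30*n^2 - 135*n/2 - 15/2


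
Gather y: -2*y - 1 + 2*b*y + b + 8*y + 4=b + y*(2*b + 6) + 3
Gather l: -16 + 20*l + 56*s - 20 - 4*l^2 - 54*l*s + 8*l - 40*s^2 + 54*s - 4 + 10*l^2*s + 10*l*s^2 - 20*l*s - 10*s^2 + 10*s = l^2*(10*s - 4) + l*(10*s^2 - 74*s + 28) - 50*s^2 + 120*s - 40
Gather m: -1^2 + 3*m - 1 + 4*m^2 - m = 4*m^2 + 2*m - 2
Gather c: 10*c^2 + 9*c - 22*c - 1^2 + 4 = 10*c^2 - 13*c + 3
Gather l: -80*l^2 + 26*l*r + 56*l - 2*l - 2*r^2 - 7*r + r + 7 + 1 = -80*l^2 + l*(26*r + 54) - 2*r^2 - 6*r + 8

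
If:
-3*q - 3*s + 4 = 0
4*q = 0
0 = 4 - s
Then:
No Solution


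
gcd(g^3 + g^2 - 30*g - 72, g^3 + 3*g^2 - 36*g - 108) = g^2 - 3*g - 18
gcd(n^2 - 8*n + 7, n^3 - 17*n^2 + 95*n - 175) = n - 7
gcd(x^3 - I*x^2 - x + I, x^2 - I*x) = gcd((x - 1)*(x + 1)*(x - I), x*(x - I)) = x - I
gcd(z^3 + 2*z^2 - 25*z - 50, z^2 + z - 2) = z + 2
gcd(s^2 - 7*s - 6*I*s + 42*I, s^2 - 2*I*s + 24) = s - 6*I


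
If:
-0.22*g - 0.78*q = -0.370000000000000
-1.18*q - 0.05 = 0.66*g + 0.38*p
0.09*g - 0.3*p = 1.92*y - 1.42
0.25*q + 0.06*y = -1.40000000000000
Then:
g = 26.46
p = -24.39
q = -6.99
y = 5.79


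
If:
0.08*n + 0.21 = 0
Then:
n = -2.62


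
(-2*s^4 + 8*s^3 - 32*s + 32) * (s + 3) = -2*s^5 + 2*s^4 + 24*s^3 - 32*s^2 - 64*s + 96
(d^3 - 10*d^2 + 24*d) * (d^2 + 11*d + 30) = d^5 + d^4 - 56*d^3 - 36*d^2 + 720*d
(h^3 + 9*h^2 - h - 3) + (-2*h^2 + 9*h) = h^3 + 7*h^2 + 8*h - 3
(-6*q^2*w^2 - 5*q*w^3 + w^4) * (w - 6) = -6*q^2*w^3 + 36*q^2*w^2 - 5*q*w^4 + 30*q*w^3 + w^5 - 6*w^4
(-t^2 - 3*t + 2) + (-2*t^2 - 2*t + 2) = -3*t^2 - 5*t + 4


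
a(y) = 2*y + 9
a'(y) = 2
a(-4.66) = -0.32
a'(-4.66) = 2.00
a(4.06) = 17.12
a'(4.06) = 2.00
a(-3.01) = 2.98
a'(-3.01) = 2.00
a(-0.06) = 8.88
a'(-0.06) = 2.00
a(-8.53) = -8.06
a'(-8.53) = 2.00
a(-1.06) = 6.88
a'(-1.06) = 2.00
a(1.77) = 12.54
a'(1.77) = 2.00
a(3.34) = 15.68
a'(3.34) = 2.00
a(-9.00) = -9.00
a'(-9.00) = 2.00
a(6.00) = 21.00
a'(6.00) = 2.00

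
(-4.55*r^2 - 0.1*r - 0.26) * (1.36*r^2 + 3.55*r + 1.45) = -6.188*r^4 - 16.2885*r^3 - 7.3061*r^2 - 1.068*r - 0.377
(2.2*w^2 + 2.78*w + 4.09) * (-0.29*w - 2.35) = -0.638*w^3 - 5.9762*w^2 - 7.7191*w - 9.6115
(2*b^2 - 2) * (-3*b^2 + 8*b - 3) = -6*b^4 + 16*b^3 - 16*b + 6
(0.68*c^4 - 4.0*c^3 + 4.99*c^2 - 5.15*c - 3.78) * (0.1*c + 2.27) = 0.068*c^5 + 1.1436*c^4 - 8.581*c^3 + 10.8123*c^2 - 12.0685*c - 8.5806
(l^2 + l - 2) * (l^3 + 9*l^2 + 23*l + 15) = l^5 + 10*l^4 + 30*l^3 + 20*l^2 - 31*l - 30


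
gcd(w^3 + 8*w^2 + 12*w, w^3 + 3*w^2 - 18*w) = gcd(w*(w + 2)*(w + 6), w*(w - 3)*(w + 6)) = w^2 + 6*w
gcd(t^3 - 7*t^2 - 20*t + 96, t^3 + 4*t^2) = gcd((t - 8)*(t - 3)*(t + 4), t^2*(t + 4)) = t + 4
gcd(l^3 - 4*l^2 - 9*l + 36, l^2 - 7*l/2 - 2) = l - 4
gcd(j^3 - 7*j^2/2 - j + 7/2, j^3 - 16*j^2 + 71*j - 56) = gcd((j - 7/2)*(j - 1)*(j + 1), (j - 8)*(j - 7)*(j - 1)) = j - 1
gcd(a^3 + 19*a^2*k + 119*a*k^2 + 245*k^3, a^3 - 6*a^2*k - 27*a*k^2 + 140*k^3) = a + 5*k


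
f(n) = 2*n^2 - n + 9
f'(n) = 4*n - 1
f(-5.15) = 67.20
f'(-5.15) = -21.60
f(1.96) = 14.72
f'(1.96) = 6.84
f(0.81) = 9.50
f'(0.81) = 2.24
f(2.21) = 16.56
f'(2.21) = 7.84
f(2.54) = 19.36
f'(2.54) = 9.16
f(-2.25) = 21.38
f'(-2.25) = -10.00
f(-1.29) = 13.62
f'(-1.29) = -6.16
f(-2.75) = 26.88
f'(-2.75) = -12.00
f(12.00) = 285.00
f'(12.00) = 47.00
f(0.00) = 9.00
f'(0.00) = -1.00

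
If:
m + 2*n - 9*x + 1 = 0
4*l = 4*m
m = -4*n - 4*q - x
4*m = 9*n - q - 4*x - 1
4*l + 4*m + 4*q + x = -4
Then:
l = -62/95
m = -62/95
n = -27/190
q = 173/570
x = 2/285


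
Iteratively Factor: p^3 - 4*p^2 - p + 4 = (p + 1)*(p^2 - 5*p + 4) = (p - 1)*(p + 1)*(p - 4)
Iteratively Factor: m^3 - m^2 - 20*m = (m - 5)*(m^2 + 4*m) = m*(m - 5)*(m + 4)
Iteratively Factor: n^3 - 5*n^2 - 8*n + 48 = (n - 4)*(n^2 - n - 12) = (n - 4)*(n + 3)*(n - 4)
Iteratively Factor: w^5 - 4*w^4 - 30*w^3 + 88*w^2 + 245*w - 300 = (w - 1)*(w^4 - 3*w^3 - 33*w^2 + 55*w + 300) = (w - 5)*(w - 1)*(w^3 + 2*w^2 - 23*w - 60) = (w - 5)^2*(w - 1)*(w^2 + 7*w + 12) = (w - 5)^2*(w - 1)*(w + 4)*(w + 3)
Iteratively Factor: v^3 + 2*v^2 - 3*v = (v - 1)*(v^2 + 3*v) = (v - 1)*(v + 3)*(v)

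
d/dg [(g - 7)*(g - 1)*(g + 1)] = 3*g^2 - 14*g - 1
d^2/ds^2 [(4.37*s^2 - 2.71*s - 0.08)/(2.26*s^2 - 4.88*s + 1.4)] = (68.70852*s^3 - 85.4117280000002*s^2 + 56.740464*s - 23.203104)/(11.543176*s^6 - 74.775264*s^5 + 182.913552*s^4 - 208.856192*s^3 + 113.30928*s^2 - 28.6944*s + 2.744)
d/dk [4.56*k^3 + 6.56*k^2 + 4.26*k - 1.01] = 13.68*k^2 + 13.12*k + 4.26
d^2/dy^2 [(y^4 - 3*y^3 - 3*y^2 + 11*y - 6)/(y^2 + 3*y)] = 2*(y^6 + 9*y^5 + 27*y^4 - 7*y^3 - 18*y^2 - 54*y - 54)/(y^3*(y^3 + 9*y^2 + 27*y + 27))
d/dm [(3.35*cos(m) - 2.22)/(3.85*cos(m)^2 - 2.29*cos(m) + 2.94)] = (12.8975*cos(m)^2 - 17.094*cos(m) - 4.7652)*sin(m)/(14.8225*cos(m)^4 - 17.633*cos(m)^3 + 27.8821*cos(m)^2 - 13.4652*cos(m) + 8.6436)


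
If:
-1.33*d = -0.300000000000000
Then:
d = 0.23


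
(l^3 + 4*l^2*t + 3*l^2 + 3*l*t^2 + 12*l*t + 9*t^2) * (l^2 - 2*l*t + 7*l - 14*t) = l^5 + 2*l^4*t + 10*l^4 - 5*l^3*t^2 + 20*l^3*t + 21*l^3 - 6*l^2*t^3 - 50*l^2*t^2 + 42*l^2*t - 60*l*t^3 - 105*l*t^2 - 126*t^3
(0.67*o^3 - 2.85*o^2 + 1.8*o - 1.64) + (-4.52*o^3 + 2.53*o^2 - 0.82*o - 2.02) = -3.85*o^3 - 0.32*o^2 + 0.98*o - 3.66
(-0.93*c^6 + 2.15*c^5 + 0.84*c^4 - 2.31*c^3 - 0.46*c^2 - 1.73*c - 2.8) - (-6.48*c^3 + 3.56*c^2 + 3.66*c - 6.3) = -0.93*c^6 + 2.15*c^5 + 0.84*c^4 + 4.17*c^3 - 4.02*c^2 - 5.39*c + 3.5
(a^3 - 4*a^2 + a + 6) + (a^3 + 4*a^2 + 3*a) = 2*a^3 + 4*a + 6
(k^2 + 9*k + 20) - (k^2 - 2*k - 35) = 11*k + 55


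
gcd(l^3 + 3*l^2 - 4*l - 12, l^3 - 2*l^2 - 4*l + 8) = l^2 - 4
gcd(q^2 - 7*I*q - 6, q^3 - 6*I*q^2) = q - 6*I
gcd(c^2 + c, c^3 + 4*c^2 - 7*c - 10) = c + 1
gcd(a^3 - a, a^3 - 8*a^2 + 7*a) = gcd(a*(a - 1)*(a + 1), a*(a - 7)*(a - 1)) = a^2 - a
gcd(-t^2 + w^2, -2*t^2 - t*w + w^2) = t + w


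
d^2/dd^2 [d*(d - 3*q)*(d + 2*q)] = 6*d - 2*q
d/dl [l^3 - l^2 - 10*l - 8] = 3*l^2 - 2*l - 10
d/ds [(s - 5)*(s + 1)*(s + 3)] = 3*s^2 - 2*s - 17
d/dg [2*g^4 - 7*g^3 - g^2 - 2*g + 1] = 8*g^3 - 21*g^2 - 2*g - 2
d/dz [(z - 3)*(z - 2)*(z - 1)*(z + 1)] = 4*z^3 - 15*z^2 + 10*z + 5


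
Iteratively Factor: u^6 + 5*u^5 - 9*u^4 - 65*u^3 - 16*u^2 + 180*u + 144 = (u + 4)*(u^5 + u^4 - 13*u^3 - 13*u^2 + 36*u + 36) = (u - 2)*(u + 4)*(u^4 + 3*u^3 - 7*u^2 - 27*u - 18) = (u - 2)*(u + 2)*(u + 4)*(u^3 + u^2 - 9*u - 9) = (u - 2)*(u + 2)*(u + 3)*(u + 4)*(u^2 - 2*u - 3) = (u - 3)*(u - 2)*(u + 2)*(u + 3)*(u + 4)*(u + 1)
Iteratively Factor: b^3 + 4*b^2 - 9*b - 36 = (b + 4)*(b^2 - 9) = (b + 3)*(b + 4)*(b - 3)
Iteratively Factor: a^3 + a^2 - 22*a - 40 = (a + 4)*(a^2 - 3*a - 10) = (a + 2)*(a + 4)*(a - 5)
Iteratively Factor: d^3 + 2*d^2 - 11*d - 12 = (d - 3)*(d^2 + 5*d + 4) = (d - 3)*(d + 1)*(d + 4)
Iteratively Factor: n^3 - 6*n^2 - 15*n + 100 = (n - 5)*(n^2 - n - 20) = (n - 5)^2*(n + 4)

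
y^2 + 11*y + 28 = (y + 4)*(y + 7)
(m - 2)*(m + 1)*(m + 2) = m^3 + m^2 - 4*m - 4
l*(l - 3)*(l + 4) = l^3 + l^2 - 12*l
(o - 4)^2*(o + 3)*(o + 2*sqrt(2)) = o^4 - 5*o^3 + 2*sqrt(2)*o^3 - 10*sqrt(2)*o^2 - 8*o^2 - 16*sqrt(2)*o + 48*o + 96*sqrt(2)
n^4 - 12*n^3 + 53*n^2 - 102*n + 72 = (n - 4)*(n - 3)^2*(n - 2)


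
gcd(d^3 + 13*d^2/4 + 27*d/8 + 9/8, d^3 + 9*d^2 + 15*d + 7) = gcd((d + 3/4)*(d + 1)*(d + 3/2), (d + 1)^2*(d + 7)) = d + 1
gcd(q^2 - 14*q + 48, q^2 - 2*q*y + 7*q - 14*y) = 1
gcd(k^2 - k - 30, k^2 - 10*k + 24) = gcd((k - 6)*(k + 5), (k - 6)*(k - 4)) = k - 6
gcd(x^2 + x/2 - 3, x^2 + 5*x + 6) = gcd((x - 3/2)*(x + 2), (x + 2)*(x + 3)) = x + 2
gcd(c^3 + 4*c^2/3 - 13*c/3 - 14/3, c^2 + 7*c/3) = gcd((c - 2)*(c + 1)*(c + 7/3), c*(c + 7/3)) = c + 7/3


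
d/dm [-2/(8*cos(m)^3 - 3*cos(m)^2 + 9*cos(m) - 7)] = 6*(-8*cos(m)^2 + 2*cos(m) - 3)*sin(m)/(8*cos(m)^3 - 3*cos(m)^2 + 9*cos(m) - 7)^2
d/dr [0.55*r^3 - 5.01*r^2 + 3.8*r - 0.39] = 1.65*r^2 - 10.02*r + 3.8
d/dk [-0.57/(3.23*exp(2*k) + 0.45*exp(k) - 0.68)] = (3.6822*exp(k) + 0.2565)*exp(k)/(3.23*exp(2*k) + 0.45*exp(k) - 0.68)^2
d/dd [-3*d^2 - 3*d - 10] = -6*d - 3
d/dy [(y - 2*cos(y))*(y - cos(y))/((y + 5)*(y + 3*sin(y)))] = ((y + 5)*(y + 3*sin(y))*(3*y*sin(y) + 2*y - 2*sin(2*y) - 3*cos(y)) - (y + 5)*(y - 2*cos(y))*(y - cos(y))*(3*cos(y) + 1) - (y + 3*sin(y))*(y - 2*cos(y))*(y - cos(y)))/((y + 5)^2*(y + 3*sin(y))^2)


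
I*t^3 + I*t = t*(t + I)*(I*t + 1)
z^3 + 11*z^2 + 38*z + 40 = (z + 2)*(z + 4)*(z + 5)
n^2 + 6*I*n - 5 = (n + I)*(n + 5*I)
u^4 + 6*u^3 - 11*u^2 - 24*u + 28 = (u - 2)*(u - 1)*(u + 2)*(u + 7)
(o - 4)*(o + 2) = o^2 - 2*o - 8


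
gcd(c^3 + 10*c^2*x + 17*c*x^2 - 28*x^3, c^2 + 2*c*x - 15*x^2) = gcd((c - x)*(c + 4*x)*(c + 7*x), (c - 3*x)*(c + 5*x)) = 1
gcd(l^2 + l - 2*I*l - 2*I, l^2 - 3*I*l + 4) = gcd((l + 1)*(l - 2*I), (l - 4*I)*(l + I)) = 1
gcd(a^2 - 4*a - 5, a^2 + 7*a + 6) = a + 1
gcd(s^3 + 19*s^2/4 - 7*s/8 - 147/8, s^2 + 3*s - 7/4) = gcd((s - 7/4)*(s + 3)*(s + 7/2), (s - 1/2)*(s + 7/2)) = s + 7/2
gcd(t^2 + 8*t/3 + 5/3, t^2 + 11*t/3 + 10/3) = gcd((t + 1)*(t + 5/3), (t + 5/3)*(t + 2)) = t + 5/3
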